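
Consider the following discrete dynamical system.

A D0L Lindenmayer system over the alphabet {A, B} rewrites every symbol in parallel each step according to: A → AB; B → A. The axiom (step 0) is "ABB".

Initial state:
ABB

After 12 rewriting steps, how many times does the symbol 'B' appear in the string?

322

step 0: ABB
step 1: ABAA
step 2: ABAABAB
step 3: ABAABABAABA
step 4: ABAABABAABAABABAAB
step 5: ABAABABAABAABABAABABAABAABABA
step 6: ABAABABAABAABABAABABAABAABABAABAABABAABABAABAAB
step 7: ABAABABAABAABABAABABAABAABABAABAABABAABABAABAABABAABABAABAABABAABAABABAABABA
step 8: ABAABABAABAABABAABABAABAABABAABAABABAABABAABAABABAABABAABA…AABABAABABAABAABABAABAABABAABABAABAABABAABABAABAABABAABAAB  (len 123)
step 9: ABAABABAABAABABAABABAABAABABAABAABABAABABAABAABABAABABAABA…ABAABAABABAABAABABAABABAABAABABAABAABABAABABAABAABABAABABA  (len 199)
step 10: ABAABABAABAABABAABABAABAABABAABAABABAABABAABAABABAABABAABA…AABABAABABAABAABABAABABAABAABABAABAABABAABABAABAABABAABAAB  (len 322)
step 11: ABAABABAABAABABAABABAABAABABAABAABABAABABAABAABABAABABAABA…AABABAABABAABAABABAABABAABAABABAABAABABAABABAABAABABAABABA  (len 521)
step 12: ABAABABAABAABABAABABAABAABABAABAABABAABABAABAABABAABABAABA…AABABAABABAABAABABAABABAABAABABAABAABABAABABAABAABABAABAAB  (len 843)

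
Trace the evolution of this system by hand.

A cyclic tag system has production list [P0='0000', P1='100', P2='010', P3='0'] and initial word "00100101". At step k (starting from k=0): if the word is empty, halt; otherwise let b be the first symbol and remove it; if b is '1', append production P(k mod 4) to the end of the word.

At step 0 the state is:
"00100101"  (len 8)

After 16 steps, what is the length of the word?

t=0: "00100101"  (len 8)
t=1: "0100101"  (len 7)
t=2: "100101"  (len 6)
t=3: "00101010"  (len 8)
t=4: "0101010"  (len 7)
t=5: "101010"  (len 6)
t=6: "01010100"  (len 8)
t=7: "1010100"  (len 7)
t=8: "0101000"  (len 7)
t=9: "101000"  (len 6)
t=10: "01000100"  (len 8)
t=11: "1000100"  (len 7)
t=12: "0001000"  (len 7)
t=13: "001000"  (len 6)
t=14: "01000"  (len 5)
t=15: "1000"  (len 4)
t=16: "0000"  (len 4)

4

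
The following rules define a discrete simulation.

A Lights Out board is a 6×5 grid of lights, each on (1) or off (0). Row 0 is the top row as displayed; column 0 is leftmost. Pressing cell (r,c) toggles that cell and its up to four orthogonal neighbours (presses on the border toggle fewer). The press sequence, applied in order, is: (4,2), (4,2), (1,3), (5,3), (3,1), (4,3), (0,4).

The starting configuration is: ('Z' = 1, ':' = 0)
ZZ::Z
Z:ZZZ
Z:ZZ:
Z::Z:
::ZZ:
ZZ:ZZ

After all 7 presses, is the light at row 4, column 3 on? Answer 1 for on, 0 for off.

k=0  ZZ::Z
Z:ZZZ
Z:ZZ:
Z::Z:
::ZZ:
ZZ:ZZ
k=1  ZZ::Z
Z:ZZZ
Z:ZZ:
Z:ZZ:
:Z:::
ZZZZZ
k=2  ZZ::Z
Z:ZZZ
Z:ZZ:
Z::Z:
::ZZ:
ZZ:ZZ
k=3  ZZ:ZZ
Z::::
Z:Z::
Z::Z:
::ZZ:
ZZ:ZZ
k=4  ZZ:ZZ
Z::::
Z:Z::
Z::Z:
::Z::
ZZZ::
k=5  ZZ:ZZ
Z::::
ZZZ::
:ZZZ:
:ZZ::
ZZZ::
k=6  ZZ:ZZ
Z::::
ZZZ::
:ZZ::
:Z:ZZ
ZZZZ:
k=7  ZZ:::
Z:::Z
ZZZ::
:ZZ::
:Z:ZZ
ZZZZ:

1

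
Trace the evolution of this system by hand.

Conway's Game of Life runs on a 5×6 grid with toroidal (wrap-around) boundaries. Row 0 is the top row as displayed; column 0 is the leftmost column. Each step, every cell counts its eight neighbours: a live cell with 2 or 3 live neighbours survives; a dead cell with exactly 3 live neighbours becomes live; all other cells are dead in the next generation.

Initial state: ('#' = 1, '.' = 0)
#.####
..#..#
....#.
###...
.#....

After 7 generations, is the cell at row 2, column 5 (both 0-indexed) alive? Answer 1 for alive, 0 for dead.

0

gen 0: #.####
..#..#
....#.
###...
.#....
gen 1: #.####
###...
#.##.#
###...
....#.
gen 2: #.#.#.
......
...#.#
#.#.#.
....#.
gen 3: ...#.#
...###
...###
....#.
....#.
gen 4: ...#.#
#.#...
......
......
...###
gen 5: #.##.#
......
......
....#.
...#.#
gen 6: #.##.#
......
......
....#.
#.##.#
gen 7: #.##.#
......
......
...###
#.#...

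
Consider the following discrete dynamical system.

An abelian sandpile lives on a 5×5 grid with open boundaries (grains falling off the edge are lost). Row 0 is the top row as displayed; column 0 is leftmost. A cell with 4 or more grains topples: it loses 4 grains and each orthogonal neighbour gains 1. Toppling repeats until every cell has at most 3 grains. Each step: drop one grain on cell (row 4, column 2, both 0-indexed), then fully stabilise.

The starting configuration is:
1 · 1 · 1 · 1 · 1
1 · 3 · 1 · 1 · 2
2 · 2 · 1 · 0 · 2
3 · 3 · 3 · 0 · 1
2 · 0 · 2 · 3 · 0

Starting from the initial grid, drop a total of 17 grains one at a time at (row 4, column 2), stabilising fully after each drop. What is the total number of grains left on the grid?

40

t=0: 1 · 1 · 1 · 1 · 1
1 · 3 · 1 · 1 · 2
2 · 2 · 1 · 0 · 2
3 · 3 · 3 · 0 · 1
2 · 0 · 2 · 3 · 0
t=1: 1 · 1 · 1 · 1 · 1
1 · 3 · 1 · 1 · 2
2 · 2 · 1 · 0 · 2
3 · 3 · 3 · 0 · 1
2 · 0 · 3 · 3 · 0
t=2: 1 · 1 · 1 · 1 · 1
1 · 3 · 1 · 1 · 2
3 · 3 · 2 · 0 · 2
0 · 1 · 1 · 2 · 1
3 · 2 · 2 · 0 · 1
t=3: 1 · 1 · 1 · 1 · 1
1 · 3 · 1 · 1 · 2
3 · 3 · 2 · 0 · 2
0 · 1 · 1 · 2 · 1
3 · 2 · 3 · 0 · 1
t=4: 1 · 1 · 1 · 1 · 1
1 · 3 · 1 · 1 · 2
3 · 3 · 2 · 0 · 2
0 · 1 · 2 · 2 · 1
3 · 3 · 0 · 1 · 1
t=5: 1 · 1 · 1 · 1 · 1
1 · 3 · 1 · 1 · 2
3 · 3 · 2 · 0 · 2
0 · 1 · 2 · 2 · 1
3 · 3 · 1 · 1 · 1
t=6: 1 · 1 · 1 · 1 · 1
1 · 3 · 1 · 1 · 2
3 · 3 · 2 · 0 · 2
0 · 1 · 2 · 2 · 1
3 · 3 · 2 · 1 · 1
t=7: 1 · 1 · 1 · 1 · 1
1 · 3 · 1 · 1 · 2
3 · 3 · 2 · 0 · 2
0 · 1 · 2 · 2 · 1
3 · 3 · 3 · 1 · 1
t=8: 1 · 1 · 1 · 1 · 1
1 · 3 · 1 · 1 · 2
3 · 3 · 2 · 0 · 2
1 · 2 · 3 · 2 · 1
0 · 1 · 1 · 2 · 1
t=9: 1 · 1 · 1 · 1 · 1
1 · 3 · 1 · 1 · 2
3 · 3 · 2 · 0 · 2
1 · 2 · 3 · 2 · 1
0 · 1 · 2 · 2 · 1
t=10: 1 · 1 · 1 · 1 · 1
1 · 3 · 1 · 1 · 2
3 · 3 · 2 · 0 · 2
1 · 2 · 3 · 2 · 1
0 · 1 · 3 · 2 · 1
t=11: 1 · 1 · 1 · 1 · 1
1 · 3 · 1 · 1 · 2
3 · 3 · 3 · 0 · 2
1 · 3 · 0 · 3 · 1
0 · 2 · 1 · 3 · 1
t=12: 1 · 1 · 1 · 1 · 1
1 · 3 · 1 · 1 · 2
3 · 3 · 3 · 0 · 2
1 · 3 · 0 · 3 · 1
0 · 2 · 2 · 3 · 1
t=13: 1 · 1 · 1 · 1 · 1
1 · 3 · 1 · 1 · 2
3 · 3 · 3 · 0 · 2
1 · 3 · 0 · 3 · 1
0 · 2 · 3 · 3 · 1
t=14: 1 · 1 · 1 · 1 · 1
1 · 3 · 1 · 1 · 2
3 · 3 · 3 · 1 · 2
1 · 3 · 2 · 0 · 2
0 · 3 · 1 · 1 · 2
t=15: 1 · 1 · 1 · 1 · 1
1 · 3 · 1 · 1 · 2
3 · 3 · 3 · 1 · 2
1 · 3 · 2 · 0 · 2
0 · 3 · 2 · 1 · 2
t=16: 1 · 1 · 1 · 1 · 1
1 · 3 · 1 · 1 · 2
3 · 3 · 3 · 1 · 2
1 · 3 · 2 · 0 · 2
0 · 3 · 3 · 1 · 2
t=17: 1 · 2 · 1 · 1 · 1
3 · 0 · 3 · 1 · 2
0 · 3 · 1 · 2 · 2
3 · 2 · 1 · 1 · 2
1 · 1 · 2 · 2 · 2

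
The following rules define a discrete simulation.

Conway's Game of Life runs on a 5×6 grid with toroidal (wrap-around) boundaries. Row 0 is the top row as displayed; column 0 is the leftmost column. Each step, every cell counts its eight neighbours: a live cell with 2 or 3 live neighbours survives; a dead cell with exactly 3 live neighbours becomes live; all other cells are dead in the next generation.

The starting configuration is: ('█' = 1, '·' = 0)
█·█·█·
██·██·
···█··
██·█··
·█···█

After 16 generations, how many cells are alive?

[0] █·█·█·
██·██·
···█··
██·█··
·█···█
[1] ··█·█·
██··█·
···█·█
██··█·
···███
[2] ███···
███·█·
··██··
█·█···
███···
[3] ······
█····█
█····█
█·····
···█·█
[4] █···██
█····█
·█····
█···█·
······
[5] █···█·
·█··█·
·█····
······
█···█·
[6] ██·██·
██···█
······
······
······
[7] ·██·█·
·██·██
█·····
······
······
[8] ███·██
··█·██
██···█
······
······
[9] ███·█·
··█···
██··██
█·····
██···█
[10] ··██··
··█·█·
██···█
····█·
··█···
[11] ·██···
█·█·██
██·███
██···█
··█···
[12] █·█··█
······
···█··
···█··
··█···
[13] ·█····
······
······
··██··
·███··
[14] ·█····
······
······
·█·█··
·█·█··
[15] ··█···
······
······
······
██····
[16] ·█····
······
······
······
·█····

2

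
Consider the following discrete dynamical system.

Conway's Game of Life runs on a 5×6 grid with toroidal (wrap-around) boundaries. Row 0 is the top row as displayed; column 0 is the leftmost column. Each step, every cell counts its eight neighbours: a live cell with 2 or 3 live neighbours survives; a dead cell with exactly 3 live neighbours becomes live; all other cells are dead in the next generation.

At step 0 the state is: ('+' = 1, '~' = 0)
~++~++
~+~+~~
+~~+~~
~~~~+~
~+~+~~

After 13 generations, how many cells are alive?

8

t=0: ~++~++
~+~+~~
+~~+~~
~~~~+~
~+~+~~
t=1: ~+~~+~
~+~+~+
~~+++~
~~+++~
++~+~+
t=2: ~+~+~~
++~~~+
~+~~~+
+~~~~~
++~~~+
t=3: ~~~~+~
~+~~++
~+~~~+
~~~~~~
~++~~+
t=4: ~++++~
~~~~++
~~~~++
~++~~~
~~~~~~
t=5: ~~++++
+~+~~~
+~~+++
~~~~~~
~~~~~~
t=6: ~+++++
+~+~~~
++~+++
~~~~++
~~~++~
t=7: ++~~~+
~~~~~~
~+++~~
~~+~~~
+~~~~~
t=8: ++~~~+
~~~~~~
~+++~~
~~++~~
+~~~~+
t=9: ~+~~~+
~~~~~~
~+~+~~
+~~++~
~~+~++
t=10: +~~~++
+~+~~~
~~+++~
++~~~~
~++~~~
t=11: +~++~+
+~+~~~
+~++~+
+~~~~~
~~+~~~
t=12: +~++~+
~~~~~~
+~++~+
+~++~+
+~++~+
t=13: +~++~+
~~~~~~
+~++~+
~~~~~~
~~~~~~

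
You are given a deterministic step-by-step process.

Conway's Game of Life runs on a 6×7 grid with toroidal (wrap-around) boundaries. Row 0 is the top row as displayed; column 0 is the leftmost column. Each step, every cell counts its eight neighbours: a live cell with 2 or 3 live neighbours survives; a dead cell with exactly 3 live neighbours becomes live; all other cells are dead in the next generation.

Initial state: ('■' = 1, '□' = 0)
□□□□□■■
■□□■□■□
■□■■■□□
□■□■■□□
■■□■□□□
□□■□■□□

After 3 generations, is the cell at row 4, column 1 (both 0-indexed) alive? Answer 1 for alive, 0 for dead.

0

t=0: □□□□□■■
■□□■□■□
■□■■■□□
□■□■■□□
■■□■□□□
□□■□■□□
t=1: □□□■□■■
■■■■□■□
■□□□□■■
□□□□□□□
■■□□□□□
■■■■■■■
t=2: □□□□□□□
□■■■□□□
■□■□■■□
□■□□□□□
□□□■■■□
□□□■□□□
t=3: □□□■□□□
□■■■■□□
■□□□■□□
□■■□□□■
□□■■■□□
□□□■□□□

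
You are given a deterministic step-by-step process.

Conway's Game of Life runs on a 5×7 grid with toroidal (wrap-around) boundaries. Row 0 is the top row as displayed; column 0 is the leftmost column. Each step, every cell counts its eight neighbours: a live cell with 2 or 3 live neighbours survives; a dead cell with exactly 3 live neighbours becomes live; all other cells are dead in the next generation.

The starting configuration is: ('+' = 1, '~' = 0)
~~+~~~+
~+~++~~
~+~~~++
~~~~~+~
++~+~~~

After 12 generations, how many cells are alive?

[0] ~~+~~~+
~+~++~~
~+~~~++
~~~~~+~
++~+~~~
[1] ~~~~+~~
~+~++~+
+~+~~++
~++~++~
+++~~~+
[2] ~~~~+~+
~++++~+
~~~~~~~
~~~~+~~
+~+~+~+
[3] ~~~~+~+
+~+++~~
~~+~++~
~~~+~+~
+~~~+~+
[4] ~+~~+~+
~++~~~+
~++~~++
~~~+~~~
+~~++~+
[5] ~+~~+~+
~~~+~~+
~+~+~++
~+~+~~~
+~+++~+
[6] ~+~~+~+
~~~+~~+
~~~+~++
~+~~~~~
~~~~+~+
[7] ~~~++~+
~~++~~+
+~+~+++
+~~~+~+
~~~~~~~
[8] ~~++++~
~++~~~~
~~+~+~~
++~++~~
+~~++~+
[9] +~~~~++
~+~~~+~
+~~~+~~
++~~~~+
+~~~~~+
[10] ~+~~~+~
~+~~++~
~~~~~+~
~+~~~+~
~~~~~~~
[11] ~~~~++~
~~~~+++
~~~~~++
~~~~~~~
~~~~~~~
[12] ~~~~+~+
~~~~~~~
~~~~+~+
~~~~~~~
~~~~~~~

4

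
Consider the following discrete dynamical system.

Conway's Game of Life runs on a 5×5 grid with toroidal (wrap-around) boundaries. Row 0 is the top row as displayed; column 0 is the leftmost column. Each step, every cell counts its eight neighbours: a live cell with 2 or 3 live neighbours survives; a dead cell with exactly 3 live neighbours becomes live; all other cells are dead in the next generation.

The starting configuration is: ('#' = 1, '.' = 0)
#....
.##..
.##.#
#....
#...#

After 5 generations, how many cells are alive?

2

t=0: #....
.##..
.##.#
#....
#...#
t=1: #...#
..##.
..##.
...#.
##..#
t=2: ..#..
.##..
....#
##.#.
.#.#.
t=3: ...#.
.###.
...##
##.#.
##.##
t=4: .....
.....
.....
.#...
.#.#.
t=5: .....
.....
.....
..#..
..#..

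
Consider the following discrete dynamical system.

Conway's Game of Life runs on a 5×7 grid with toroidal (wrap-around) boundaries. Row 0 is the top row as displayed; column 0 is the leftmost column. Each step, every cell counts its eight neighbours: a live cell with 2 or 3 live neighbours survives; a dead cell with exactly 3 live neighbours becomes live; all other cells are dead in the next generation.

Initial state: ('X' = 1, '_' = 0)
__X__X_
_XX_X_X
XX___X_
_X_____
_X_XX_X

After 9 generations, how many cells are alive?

3

gen 0: __X__X_
_XX_X_X
XX___X_
_X_____
_X_XX_X
gen 1: ______X
__XXX_X
_____XX
_X__XXX
XX_XXX_
gen 2: _X____X
X__XX_X
__X____
_XXX___
_XXX___
gen 3: _X__XXX
XXXX_XX
X___X__
_______
___X___
gen 4: _X_____
__XX___
X_XXXX_
_______
____XX_
gen 5: __XXX__
_______
_XX_X__
______X
_______
gen 6: ___X___
_X__X__
_______
_______
___X___
gen 7: __XXX__
_______
_______
_______
_______
gen 8: ___X___
___X___
_______
_______
___X___
gen 9: __XXX__
_______
_______
_______
_______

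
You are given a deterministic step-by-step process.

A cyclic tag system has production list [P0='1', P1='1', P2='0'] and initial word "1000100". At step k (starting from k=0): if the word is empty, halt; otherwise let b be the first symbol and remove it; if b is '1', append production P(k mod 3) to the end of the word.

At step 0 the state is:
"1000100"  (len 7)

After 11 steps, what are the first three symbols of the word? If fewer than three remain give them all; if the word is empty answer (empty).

1

step 0: "1000100"  (len 7)
step 1: "0001001"  (len 7)
step 2: "001001"  (len 6)
step 3: "01001"  (len 5)
step 4: "1001"  (len 4)
step 5: "0011"  (len 4)
step 6: "011"  (len 3)
step 7: "11"  (len 2)
step 8: "11"  (len 2)
step 9: "10"  (len 2)
step 10: "01"  (len 2)
step 11: "1"  (len 1)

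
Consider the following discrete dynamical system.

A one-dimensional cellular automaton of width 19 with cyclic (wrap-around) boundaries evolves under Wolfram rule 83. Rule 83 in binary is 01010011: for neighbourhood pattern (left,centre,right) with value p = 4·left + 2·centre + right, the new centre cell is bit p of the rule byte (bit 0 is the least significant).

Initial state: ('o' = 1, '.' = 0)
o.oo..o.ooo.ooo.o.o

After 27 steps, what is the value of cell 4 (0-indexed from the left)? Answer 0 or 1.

0

[0] o.oo..o.ooo.ooo.o.o
[1] o..ooo....o...o....
[2] .oo..ooooo.ooo.oooo
[3] ..ooo....o...o....o
[4] oo..ooooo.ooo.oooo.
[5] .ooo....o...o....o.
[6] o..ooooo.ooo.oooo.o
[7] ooo....o...o....o..
[8] ..ooooo.ooo.oooo.oo
[9] oo....o...o....o..o
[10] .ooooo.ooo.oooo.oo.
[11] o....o...o....o..oo
[12] ooooo.ooo.oooo.oo..
[13] ....o...o....o..ooo
[14] oooo.ooo.oooo.oo..o
[15] ...o...o....o..ooo.
[16] ooo.ooo.oooo.oo..oo
[17] ..o...o....o..ooo..
[18] oo.ooo.oooo.oo..ooo
[19] .o...o....o..ooo...
[20] o.ooo.oooo.oo..oooo
[21] o...o....o..ooo....
[22] .ooo.oooo.oo..ooooo
[23] ...o....o..ooo....o
[24] ooo.oooo.oo..ooooo.
[25] ..o....o..ooo....o.
[26] oo.oooo.oo..ooooo.o
[27] .o....o..ooo....o..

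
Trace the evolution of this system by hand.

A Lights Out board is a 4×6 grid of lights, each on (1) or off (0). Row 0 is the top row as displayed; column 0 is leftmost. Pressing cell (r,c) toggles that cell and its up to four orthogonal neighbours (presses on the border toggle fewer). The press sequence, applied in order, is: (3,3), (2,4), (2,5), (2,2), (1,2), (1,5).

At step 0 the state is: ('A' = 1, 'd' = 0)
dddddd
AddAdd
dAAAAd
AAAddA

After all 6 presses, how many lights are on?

step 0: dddddd
AddAdd
dAAAAd
AAAddA
step 1: dddddd
AddAdd
dAAdAd
AAdAAA
step 2: dddddd
AddAAd
dAAAdA
AAdAdA
step 3: dddddd
AddAAA
dAAAAd
AAdAdd
step 4: dddddd
AdAAAA
ddddAd
AAAAdd
step 5: ddAddd
AAddAA
ddAdAd
AAAAdd
step 6: ddAddA
AAdddd
ddAdAA
AAAAdd

11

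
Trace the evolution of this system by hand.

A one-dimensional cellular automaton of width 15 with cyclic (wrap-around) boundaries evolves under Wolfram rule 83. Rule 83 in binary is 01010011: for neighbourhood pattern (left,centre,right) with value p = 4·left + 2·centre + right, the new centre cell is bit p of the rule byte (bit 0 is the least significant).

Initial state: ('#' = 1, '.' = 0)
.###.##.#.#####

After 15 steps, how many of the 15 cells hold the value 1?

3

t=0: .###.##.#.#####
t=1: ...#..#.......#
t=2: ###.##.#######.
t=3: ..#..#.......#.
t=4: ##.##.#######.#
t=5: .#..#.......#..
t=6: #.##.#######.##
t=7: #..#.......#...
t=8: .##.#######.###
t=9: ..#.......#...#
t=10: ##.#######.###.
t=11: .#.......#...#.
t=12: #.#######.###.#
t=13: #.......#...#..
t=14: .#######.###.##
t=15: .......#...#..#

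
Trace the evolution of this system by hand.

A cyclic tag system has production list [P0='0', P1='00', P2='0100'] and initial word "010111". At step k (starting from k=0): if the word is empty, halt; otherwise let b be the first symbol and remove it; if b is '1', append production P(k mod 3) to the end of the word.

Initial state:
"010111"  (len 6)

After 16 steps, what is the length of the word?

gen 0: "010111"  (len 6)
gen 1: "10111"  (len 5)
gen 2: "011100"  (len 6)
gen 3: "11100"  (len 5)
gen 4: "11000"  (len 5)
gen 5: "100000"  (len 6)
gen 6: "000000100"  (len 9)
gen 7: "00000100"  (len 8)
gen 8: "0000100"  (len 7)
gen 9: "000100"  (len 6)
gen 10: "00100"  (len 5)
gen 11: "0100"  (len 4)
gen 12: "100"  (len 3)
gen 13: "000"  (len 3)
gen 14: "00"  (len 2)
gen 15: "0"  (len 1)
gen 16: (halted — word empty)

0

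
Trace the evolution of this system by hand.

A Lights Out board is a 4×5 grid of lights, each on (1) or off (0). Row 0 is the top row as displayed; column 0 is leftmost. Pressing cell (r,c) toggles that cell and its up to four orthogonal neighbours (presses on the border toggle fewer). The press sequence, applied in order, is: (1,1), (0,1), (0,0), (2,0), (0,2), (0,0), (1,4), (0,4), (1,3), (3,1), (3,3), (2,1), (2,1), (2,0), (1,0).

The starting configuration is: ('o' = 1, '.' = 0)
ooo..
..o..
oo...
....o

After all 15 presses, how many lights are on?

0) ooo..
..o..
oo...
....o
1) o.o..
oo...
o....
....o
2) .o...
o....
o....
....o
3) o....
.....
o....
....o
4) o....
o....
.o...
o...o
5) oooo.
o.o..
.o...
o...o
6) ..oo.
..o..
.o...
o...o
7) ..ooo
..ooo
.o..o
o...o
8) ..o..
..oo.
.o..o
o...o
9) ..oo.
....o
.o.oo
o...o
10) ..oo.
....o
...oo
.oo.o
11) ..oo.
....o
....o
.o.o.
12) ..oo.
.o..o
ooo.o
...o.
13) ..oo.
....o
....o
.o.o.
14) ..oo.
o...o
oo..o
oo.o.
15) o.oo.
.o..o
.o..o
oo.o.

10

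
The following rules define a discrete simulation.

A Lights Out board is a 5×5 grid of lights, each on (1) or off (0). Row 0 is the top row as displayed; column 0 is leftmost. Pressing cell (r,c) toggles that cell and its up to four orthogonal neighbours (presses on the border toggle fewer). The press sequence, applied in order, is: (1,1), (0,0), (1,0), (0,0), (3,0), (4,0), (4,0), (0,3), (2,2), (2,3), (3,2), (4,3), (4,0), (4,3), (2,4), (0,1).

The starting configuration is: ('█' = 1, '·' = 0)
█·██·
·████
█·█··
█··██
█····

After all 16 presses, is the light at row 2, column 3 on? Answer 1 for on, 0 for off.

gen 0: █·██·
·████
█·█··
█··██
█····
gen 1: ████·
█··██
███··
█··██
█····
gen 2: ··██·
···██
███··
█··██
█····
gen 3: █·██·
██·██
·██··
█··██
█····
gen 4: ·███·
·█·██
·██··
█··██
█····
gen 5: ·███·
·█·██
███··
·█·██
·····
gen 6: ·███·
·█·██
███··
██·██
██···
gen 7: ·███·
·█·██
███··
·█·██
·····
gen 8: ·█··█
·█··█
███··
·█·██
·····
gen 9: ·█··█
·██·█
█··█·
·████
·····
gen 10: ·█··█
·████
█·█·█
·██·█
·····
gen 11: ·█··█
·████
█···█
···██
··█··
gen 12: ·█··█
·████
█···█
····█
···██
gen 13: ·█··█
·████
█···█
█···█
██·██
gen 14: ·█··█
·████
█···█
█··██
███··
gen 15: ·█··█
·███·
█··█·
█··█·
███··
gen 16: █·█·█
··██·
█··█·
█··█·
███··

1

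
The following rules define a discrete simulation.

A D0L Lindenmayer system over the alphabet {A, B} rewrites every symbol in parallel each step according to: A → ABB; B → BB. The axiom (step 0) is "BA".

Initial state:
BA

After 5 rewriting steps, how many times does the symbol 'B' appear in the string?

gen 0: BA
gen 1: BBABB
gen 2: BBBBABBBBBB
gen 3: BBBBBBBBABBBBBBBBBBBBBB
gen 4: BBBBBBBBBBBBBBBBABBBBBBBBBBBBBBBBBBBBBBBBBBBBBB
gen 5: BBBBBBBBBBBBBBBBBBBBBBBBBBBBBBBBABBBBBBBBBBBBBBBBBBBBBBBBBBBBBBBBBBBBBBBBBBBBBBBBBBBBBBBBBBBBBB

94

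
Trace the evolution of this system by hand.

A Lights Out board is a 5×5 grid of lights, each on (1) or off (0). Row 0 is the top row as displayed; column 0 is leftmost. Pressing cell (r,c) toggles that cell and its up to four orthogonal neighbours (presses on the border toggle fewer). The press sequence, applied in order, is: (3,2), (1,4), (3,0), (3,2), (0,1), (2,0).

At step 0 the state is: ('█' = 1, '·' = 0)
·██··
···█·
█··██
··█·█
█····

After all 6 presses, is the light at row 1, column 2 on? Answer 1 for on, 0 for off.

gen 0: ·██··
···█·
█··██
··█·█
█····
gen 1: ·██··
···█·
█·███
·█·██
█·█··
gen 2: ·██·█
····█
█·██·
·█·██
█·█··
gen 3: ·██·█
····█
··██·
█··██
··█··
gen 4: ·██·█
····█
···█·
███·█
·····
gen 5: █···█
·█··█
···█·
███·█
·····
gen 6: █···█
██··█
██·█·
·██·█
·····

0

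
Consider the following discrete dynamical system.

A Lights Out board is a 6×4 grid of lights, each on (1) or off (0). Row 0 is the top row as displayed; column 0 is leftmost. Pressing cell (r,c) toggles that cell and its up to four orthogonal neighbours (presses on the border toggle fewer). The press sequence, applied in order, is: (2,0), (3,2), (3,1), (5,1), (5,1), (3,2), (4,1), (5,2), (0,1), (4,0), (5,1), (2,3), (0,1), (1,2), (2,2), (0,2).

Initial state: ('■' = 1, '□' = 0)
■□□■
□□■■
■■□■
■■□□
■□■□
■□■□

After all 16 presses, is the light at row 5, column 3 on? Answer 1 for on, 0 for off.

1

t=0: ■□□■
□□■■
■■□■
■■□□
■□■□
■□■□
t=1: ■□□■
■□■■
□□□■
□■□□
■□■□
■□■□
t=2: ■□□■
■□■■
□□■■
□□■■
■□□□
■□■□
t=3: ■□□■
■□■■
□■■■
■■□■
■■□□
■□■□
t=4: ■□□■
■□■■
□■■■
■■□■
■□□□
□■□□
t=5: ■□□■
■□■■
□■■■
■■□■
■■□□
■□■□
t=6: ■□□■
■□■■
□■□■
■□■□
■■■□
■□■□
t=7: ■□□■
■□■■
□■□■
■■■□
□□□□
■■■□
t=8: ■□□■
■□■■
□■□■
■■■□
□□■□
■□□■
t=9: □■■■
■■■■
□■□■
■■■□
□□■□
■□□■
t=10: □■■■
■■■■
□■□■
□■■□
■■■□
□□□■
t=11: □■■■
■■■■
□■□■
□■■□
■□■□
■■■■
t=12: □■■■
■■■□
□■■□
□■■■
■□■□
■■■■
t=13: ■□□■
■□■□
□■■□
□■■■
■□■□
■■■■
t=14: ■□■■
■■□■
□■□□
□■■■
■□■□
■■■■
t=15: ■□■■
■■■■
□□■■
□■□■
■□■□
■■■■
t=16: ■■□□
■■□■
□□■■
□■□■
■□■□
■■■■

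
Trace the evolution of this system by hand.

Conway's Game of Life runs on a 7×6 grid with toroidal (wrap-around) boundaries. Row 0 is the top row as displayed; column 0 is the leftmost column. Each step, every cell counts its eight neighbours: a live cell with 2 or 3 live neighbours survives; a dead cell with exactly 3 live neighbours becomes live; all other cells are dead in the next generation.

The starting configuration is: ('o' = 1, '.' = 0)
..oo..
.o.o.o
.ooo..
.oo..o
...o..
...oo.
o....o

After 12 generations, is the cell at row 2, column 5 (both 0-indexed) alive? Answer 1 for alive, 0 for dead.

0

t=0: ..oo..
.o.o.o
.ooo..
.oo..o
...o..
...oo.
o....o
t=1: .ooo.o
oo....
...o..
oo..o.
...o..
...ooo
..o..o
t=2: ...ooo
oo.oo.
..o..o
..ooo.
o.oo..
..oo.o
.o...o
t=3: .o.o..
oo....
o....o
....oo
.....o
...o.o
.....o
t=4: .oo...
.oo..o
.o..o.
....o.
o....o
o....o
o.o...
t=5: ...o..
...o..
oooooo
o...o.
o...o.
......
o.o..o
t=6: ..ooo.
oo...o
ooo...
..o...
......
oo....
......
t=7: oooooo
....oo
..o..o
..o...
.o....
......
.ooo..
t=8: ......
......
...ooo
.oo...
......
.o....
.....o
t=9: ......
....o.
..ooo.
..ooo.
.oo...
......
......
t=10: ......
....o.
..o..o
....o.
.oo...
......
......
t=11: ......
......
...ooo
.ooo..
......
......
......
t=12: ......
....o.
...oo.
..oo..
..o...
......
......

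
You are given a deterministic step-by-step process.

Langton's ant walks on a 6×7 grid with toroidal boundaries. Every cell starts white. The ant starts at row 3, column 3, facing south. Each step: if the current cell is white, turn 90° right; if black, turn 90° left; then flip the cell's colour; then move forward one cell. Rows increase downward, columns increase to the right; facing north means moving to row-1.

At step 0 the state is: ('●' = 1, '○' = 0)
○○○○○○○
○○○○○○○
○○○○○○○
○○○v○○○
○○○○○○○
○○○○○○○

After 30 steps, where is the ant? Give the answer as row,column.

2,4

[0] ○○○○○○○
○○○○○○○
○○○○○○○
○○○v○○○
○○○○○○○
○○○○○○○
[1] ○○○○○○○
○○○○○○○
○○○○○○○
○○<●○○○
○○○○○○○
○○○○○○○
[2] ○○○○○○○
○○○○○○○
○○^○○○○
○○●●○○○
○○○○○○○
○○○○○○○
[3] ○○○○○○○
○○○○○○○
○○●>○○○
○○●●○○○
○○○○○○○
○○○○○○○
[4] ○○○○○○○
○○○○○○○
○○●●○○○
○○●v○○○
○○○○○○○
○○○○○○○
[5] ○○○○○○○
○○○○○○○
○○●●○○○
○○●○>○○
○○○○○○○
○○○○○○○
[6] ○○○○○○○
○○○○○○○
○○●●○○○
○○●○●○○
○○○○v○○
○○○○○○○
[7] ○○○○○○○
○○○○○○○
○○●●○○○
○○●○●○○
○○○<●○○
○○○○○○○
[8] ○○○○○○○
○○○○○○○
○○●●○○○
○○●^●○○
○○○●●○○
○○○○○○○
[9] ○○○○○○○
○○○○○○○
○○●●○○○
○○●●>○○
○○○●●○○
○○○○○○○
[10] ○○○○○○○
○○○○○○○
○○●●^○○
○○●●○○○
○○○●●○○
○○○○○○○
[11] ○○○○○○○
○○○○○○○
○○●●●>○
○○●●○○○
○○○●●○○
○○○○○○○
[12] ○○○○○○○
○○○○○○○
○○●●●●○
○○●●○v○
○○○●●○○
○○○○○○○
[13] ○○○○○○○
○○○○○○○
○○●●●●○
○○●●<●○
○○○●●○○
○○○○○○○
[14] ○○○○○○○
○○○○○○○
○○●●^●○
○○●●●●○
○○○●●○○
○○○○○○○
[15] ○○○○○○○
○○○○○○○
○○●<○●○
○○●●●●○
○○○●●○○
○○○○○○○
[16] ○○○○○○○
○○○○○○○
○○●○○●○
○○●v●●○
○○○●●○○
○○○○○○○
[17] ○○○○○○○
○○○○○○○
○○●○○●○
○○●○>●○
○○○●●○○
○○○○○○○
[18] ○○○○○○○
○○○○○○○
○○●○^●○
○○●○○●○
○○○●●○○
○○○○○○○
[19] ○○○○○○○
○○○○○○○
○○●○●>○
○○●○○●○
○○○●●○○
○○○○○○○
[20] ○○○○○○○
○○○○○^○
○○●○●○○
○○●○○●○
○○○●●○○
○○○○○○○
[21] ○○○○○○○
○○○○○●>
○○●○●○○
○○●○○●○
○○○●●○○
○○○○○○○
[22] ○○○○○○○
○○○○○●●
○○●○●○v
○○●○○●○
○○○●●○○
○○○○○○○
[23] ○○○○○○○
○○○○○●●
○○●○●<●
○○●○○●○
○○○●●○○
○○○○○○○
[24] ○○○○○○○
○○○○○^●
○○●○●●●
○○●○○●○
○○○●●○○
○○○○○○○
[25] ○○○○○○○
○○○○<○●
○○●○●●●
○○●○○●○
○○○●●○○
○○○○○○○
[26] ○○○○^○○
○○○○●○●
○○●○●●●
○○●○○●○
○○○●●○○
○○○○○○○
[27] ○○○○●>○
○○○○●○●
○○●○●●●
○○●○○●○
○○○●●○○
○○○○○○○
[28] ○○○○●●○
○○○○●v●
○○●○●●●
○○●○○●○
○○○●●○○
○○○○○○○
[29] ○○○○●●○
○○○○<●●
○○●○●●●
○○●○○●○
○○○●●○○
○○○○○○○
[30] ○○○○●●○
○○○○○●●
○○●○v●●
○○●○○●○
○○○●●○○
○○○○○○○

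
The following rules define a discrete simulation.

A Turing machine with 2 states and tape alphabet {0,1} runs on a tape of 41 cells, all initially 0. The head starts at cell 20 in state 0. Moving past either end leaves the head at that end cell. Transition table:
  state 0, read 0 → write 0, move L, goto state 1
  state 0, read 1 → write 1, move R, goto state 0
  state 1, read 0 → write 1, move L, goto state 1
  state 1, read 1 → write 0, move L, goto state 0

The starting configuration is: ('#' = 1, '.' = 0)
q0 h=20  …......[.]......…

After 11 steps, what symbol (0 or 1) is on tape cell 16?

1

k=0  q0 h=20  …......[.]......…
k=1  q1 h=19  …......[.]......…
k=2  q1 h=18  …......[.]#.....…
k=3  q1 h=17  …......[.]##....…
k=4  q1 h=16  …......[.]###...…
k=5  q1 h=15  …......[.]####..…
k=6  q1 h=14  …......[.]#####.…
k=7  q1 h=13  …......[.]######…
k=8  q1 h=12  …......[.]######…
k=9  q1 h=11  …......[.]######…
k=10  q1 h=10  …......[.]######…
k=11  q1 h= 9  …......[.]######…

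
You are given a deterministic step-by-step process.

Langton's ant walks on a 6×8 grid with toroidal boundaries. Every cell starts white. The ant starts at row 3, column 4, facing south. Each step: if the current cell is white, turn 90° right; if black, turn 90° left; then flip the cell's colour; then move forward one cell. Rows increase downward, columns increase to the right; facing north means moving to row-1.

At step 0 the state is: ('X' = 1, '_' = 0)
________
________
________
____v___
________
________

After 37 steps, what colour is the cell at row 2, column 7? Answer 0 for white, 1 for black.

1

k=0  ________
________
________
____v___
________
________
k=1  ________
________
________
___<X___
________
________
k=2  ________
________
___^____
___XX___
________
________
k=3  ________
________
___X>___
___XX___
________
________
k=4  ________
________
___XX___
___Xv___
________
________
k=5  ________
________
___XX___
___X_>__
________
________
k=6  ________
________
___XX___
___X_X__
_____v__
________
k=7  ________
________
___XX___
___X_X__
____<X__
________
k=8  ________
________
___XX___
___X^X__
____XX__
________
k=9  ________
________
___XX___
___XX>__
____XX__
________
k=10  ________
________
___XX^__
___XX___
____XX__
________
k=11  ________
________
___XXX>_
___XX___
____XX__
________
k=12  ________
________
___XXXX_
___XX_v_
____XX__
________
k=13  ________
________
___XXXX_
___XX<X_
____XX__
________
k=14  ________
________
___XX^X_
___XXXX_
____XX__
________
k=15  ________
________
___X<_X_
___XXXX_
____XX__
________
k=16  ________
________
___X__X_
___XvXX_
____XX__
________
k=17  ________
________
___X__X_
___X_>X_
____XX__
________
k=18  ________
________
___X_^X_
___X__X_
____XX__
________
k=19  ________
________
___X_X>_
___X__X_
____XX__
________
k=20  ________
______^_
___X_X__
___X__X_
____XX__
________
k=21  ________
______X>
___X_X__
___X__X_
____XX__
________
k=22  ________
______XX
___X_X_v
___X__X_
____XX__
________
k=23  ________
______XX
___X_X<X
___X__X_
____XX__
________
k=24  ________
______^X
___X_XXX
___X__X_
____XX__
________
k=25  ________
_____<_X
___X_XXX
___X__X_
____XX__
________
k=26  _____^__
_____X_X
___X_XXX
___X__X_
____XX__
________
k=27  _____X>_
_____X_X
___X_XXX
___X__X_
____XX__
________
k=28  _____XX_
_____XvX
___X_XXX
___X__X_
____XX__
________
k=29  _____XX_
_____<XX
___X_XXX
___X__X_
____XX__
________
k=30  _____XX_
______XX
___X_vXX
___X__X_
____XX__
________
k=31  _____XX_
______XX
___X__>X
___X__X_
____XX__
________
k=32  _____XX_
______^X
___X___X
___X__X_
____XX__
________
k=33  _____XX_
_____<_X
___X___X
___X__X_
____XX__
________
k=34  _____^X_
_____X_X
___X___X
___X__X_
____XX__
________
k=35  ____<_X_
_____X_X
___X___X
___X__X_
____XX__
________
k=36  ____X_X_
_____X_X
___X___X
___X__X_
____XX__
____^___
k=37  ____X_X_
_____X_X
___X___X
___X__X_
____XX__
____X>__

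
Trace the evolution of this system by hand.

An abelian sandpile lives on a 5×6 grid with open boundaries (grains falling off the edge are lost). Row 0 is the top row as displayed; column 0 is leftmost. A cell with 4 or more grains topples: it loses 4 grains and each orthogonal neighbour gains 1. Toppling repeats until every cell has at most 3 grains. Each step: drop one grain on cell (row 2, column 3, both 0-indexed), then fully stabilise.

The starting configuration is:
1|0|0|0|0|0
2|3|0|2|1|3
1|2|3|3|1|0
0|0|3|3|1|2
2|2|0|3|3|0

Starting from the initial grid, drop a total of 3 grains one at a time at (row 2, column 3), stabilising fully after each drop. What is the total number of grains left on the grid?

k=0  1|0|0|0|0|0
2|3|0|2|1|3
1|2|3|3|1|0
0|0|3|3|1|2
2|2|0|3|3|0
k=1  1|0|0|0|0|0
2|3|1|3|1|3
1|3|1|2|2|0
0|1|1|2|3|2
2|2|2|1|0|1
k=2  1|0|0|0|0|0
2|3|1|3|1|3
1|3|1|3|2|0
0|1|1|2|3|2
2|2|2|1|0|1
k=3  1|0|0|1|0|0
2|3|2|0|2|3
1|3|2|1|3|0
0|1|1|3|3|2
2|2|2|1|0|1

42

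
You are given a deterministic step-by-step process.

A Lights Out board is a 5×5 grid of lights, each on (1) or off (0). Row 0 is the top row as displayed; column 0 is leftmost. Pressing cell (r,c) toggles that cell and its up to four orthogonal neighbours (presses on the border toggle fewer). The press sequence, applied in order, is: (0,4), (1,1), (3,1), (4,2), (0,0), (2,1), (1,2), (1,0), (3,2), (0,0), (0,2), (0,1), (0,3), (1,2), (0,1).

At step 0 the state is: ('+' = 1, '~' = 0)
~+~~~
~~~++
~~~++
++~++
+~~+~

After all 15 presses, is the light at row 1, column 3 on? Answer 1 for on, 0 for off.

t=0: ~+~~~
~~~++
~~~++
++~++
+~~+~
t=1: ~+~++
~~~+~
~~~++
++~++
+~~+~
t=2: ~~~++
++++~
~+~++
++~++
+~~+~
t=3: ~~~++
++++~
~~~++
~~+++
++~+~
t=4: ~~~++
++++~
~~~++
~~~++
+~+~~
t=5: ++~++
~+++~
~~~++
~~~++
+~+~~
t=6: ++~++
~~++~
+++++
~+~++
+~+~~
t=7: +++++
~+~~~
++~++
~+~++
+~+~~
t=8: ~++++
+~~~~
~+~++
~+~++
+~+~~
t=9: ~++++
+~~~~
~++++
~~+~+
+~~~~
t=10: +~+++
~~~~~
~++++
~~+~+
+~~~~
t=11: ++~~+
~~+~~
~++++
~~+~+
+~~~~
t=12: ~~+~+
~++~~
~++++
~~+~+
+~~~~
t=13: ~~~+~
~+++~
~++++
~~+~+
+~~~~
t=14: ~~++~
~~~~~
~+~++
~~+~+
+~~~~
t=15: ++~+~
~+~~~
~+~++
~~+~+
+~~~~

0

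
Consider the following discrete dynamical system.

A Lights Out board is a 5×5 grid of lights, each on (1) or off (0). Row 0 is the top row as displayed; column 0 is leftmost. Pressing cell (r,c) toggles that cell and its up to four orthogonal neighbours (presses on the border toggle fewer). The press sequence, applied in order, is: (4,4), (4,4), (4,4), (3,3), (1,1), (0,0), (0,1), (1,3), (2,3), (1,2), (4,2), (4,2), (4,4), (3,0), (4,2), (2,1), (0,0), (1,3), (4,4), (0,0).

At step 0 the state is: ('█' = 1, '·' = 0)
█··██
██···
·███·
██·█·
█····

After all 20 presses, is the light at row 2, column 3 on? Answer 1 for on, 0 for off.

gen 0: █··██
██···
·███·
██·█·
█····
gen 1: █··██
██···
·███·
██·██
█··██
gen 2: █··██
██···
·███·
██·█·
█····
gen 3: █··██
██···
·███·
██·██
█··██
gen 4: █··██
██···
·██··
███··
█···█
gen 5: ██·██
··█··
··█··
███··
█···█
gen 6: ···██
█·█··
··█··
███··
█···█
gen 7: █████
███··
··█··
███··
█···█
gen 8: ███·█
██·██
··██·
███··
█···█
gen 9: ███·█
██··█
····█
████·
█···█
gen 10: ██··█
█·███
··█·█
████·
█···█
gen 11: ██··█
█·███
··█·█
██·█·
█████
gen 12: ██··█
█·███
··█·█
████·
█···█
gen 13: ██··█
█·███
··█·█
█████
█··█·
gen 14: ██··█
█·███
█·█·█
··███
···█·
gen 15: ██··█
█·███
█·█·█
···██
·██··
gen 16: ██··█
█████
·█··█
·█·██
·██··
gen 17: ····█
·████
·█··█
·█·██
·██··
gen 18: ···██
·█···
·█·██
·█·██
·██··
gen 19: ···██
·█···
·█·██
·█·█·
·████
gen 20: ██·██
██···
·█·██
·█·█·
·████

1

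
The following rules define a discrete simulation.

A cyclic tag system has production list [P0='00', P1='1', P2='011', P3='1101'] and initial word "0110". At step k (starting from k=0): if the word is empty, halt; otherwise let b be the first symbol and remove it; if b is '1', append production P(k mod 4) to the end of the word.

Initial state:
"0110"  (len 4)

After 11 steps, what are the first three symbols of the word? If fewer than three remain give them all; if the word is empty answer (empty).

k=0  "0110"  (len 4)
k=1  "110"  (len 3)
k=2  "101"  (len 3)
k=3  "01011"  (len 5)
k=4  "1011"  (len 4)
k=5  "01100"  (len 5)
k=6  "1100"  (len 4)
k=7  "100011"  (len 6)
k=8  "000111101"  (len 9)
k=9  "00111101"  (len 8)
k=10  "0111101"  (len 7)
k=11  "111101"  (len 6)

111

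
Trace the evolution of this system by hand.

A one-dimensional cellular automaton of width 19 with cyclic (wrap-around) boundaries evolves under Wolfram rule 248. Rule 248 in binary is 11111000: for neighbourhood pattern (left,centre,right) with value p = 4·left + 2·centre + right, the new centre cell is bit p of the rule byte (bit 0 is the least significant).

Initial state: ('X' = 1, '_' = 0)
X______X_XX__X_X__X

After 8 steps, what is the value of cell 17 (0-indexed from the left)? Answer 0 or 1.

gen 0: X______X_XX__X_X__X
gen 1: XX______XXXX__X_X_X
gen 2: XXX_____XXXXX__X_XX
gen 3: XXXX____XXXXXX__XXX
gen 4: XXXXX___XXXXXXX_XXX
gen 5: XXXXXX__XXXXXXXXXXX
gen 6: XXXXXXX_XXXXXXXXXXX
gen 7: XXXXXXXXXXXXXXXXXXX
gen 8: XXXXXXXXXXXXXXXXXXX

1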